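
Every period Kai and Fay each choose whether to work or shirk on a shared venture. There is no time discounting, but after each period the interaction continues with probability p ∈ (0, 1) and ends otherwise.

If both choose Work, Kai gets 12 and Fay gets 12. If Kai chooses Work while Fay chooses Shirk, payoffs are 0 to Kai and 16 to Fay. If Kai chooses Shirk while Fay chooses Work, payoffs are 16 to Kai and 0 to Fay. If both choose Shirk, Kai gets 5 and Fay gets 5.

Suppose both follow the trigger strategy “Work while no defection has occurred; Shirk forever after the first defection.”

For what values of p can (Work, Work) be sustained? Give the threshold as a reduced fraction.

4/11

With no time discounting, the continuation probability p plays the role of the discount factor.
Grim-trigger IC: 12/(1−p) ≥ 16 + 5p/(1−p) ⇒ p ≥ (16−12)/(16−5) = 4/11.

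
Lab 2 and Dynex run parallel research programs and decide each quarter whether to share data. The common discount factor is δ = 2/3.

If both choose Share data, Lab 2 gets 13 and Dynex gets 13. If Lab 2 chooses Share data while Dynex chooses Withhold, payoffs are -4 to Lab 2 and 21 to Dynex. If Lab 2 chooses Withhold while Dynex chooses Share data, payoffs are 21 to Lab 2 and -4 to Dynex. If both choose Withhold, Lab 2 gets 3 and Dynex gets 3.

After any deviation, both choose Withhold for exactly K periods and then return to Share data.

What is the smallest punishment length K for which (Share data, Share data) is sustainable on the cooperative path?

2

IC: δ(1−δ^K)/(1−δ) ≥ (21−13)/(13−3) = 4/5.
With δ = 2/3: need 1 − δ^K ≥ 4/5·(1−2/3)/(2/3), i.e. δ^K ≤ 0.6000.
Since (2/3)^1 = 0.6667 and (2/3)^2 = 0.4444, the smallest such K is 2.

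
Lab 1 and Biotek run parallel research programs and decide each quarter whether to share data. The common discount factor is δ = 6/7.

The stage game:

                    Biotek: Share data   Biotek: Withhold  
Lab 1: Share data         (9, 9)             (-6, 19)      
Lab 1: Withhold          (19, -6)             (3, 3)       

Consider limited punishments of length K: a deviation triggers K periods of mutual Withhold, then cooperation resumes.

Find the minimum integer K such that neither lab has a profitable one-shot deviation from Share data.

Need Σ_{k=1}^{K} δ^k ≥ (19−9)/(9−3) = 1.6667 at δ = 6/7.
At K = 2 the sum is 1.5918 < 1.6667; at K = 3 it is 2.2216 ≥ 1.6667.
So the minimum punishment length is K = 3.

3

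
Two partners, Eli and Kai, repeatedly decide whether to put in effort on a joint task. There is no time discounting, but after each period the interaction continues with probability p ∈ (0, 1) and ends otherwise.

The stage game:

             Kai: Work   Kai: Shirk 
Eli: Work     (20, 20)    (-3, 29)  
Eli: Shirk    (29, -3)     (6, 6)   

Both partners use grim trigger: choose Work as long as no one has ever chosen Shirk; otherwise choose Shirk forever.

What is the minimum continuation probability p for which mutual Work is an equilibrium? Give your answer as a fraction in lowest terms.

Expected cooperation value is 20 + p·20 + p²·20 + … = 20/(1−p); deviation gives 29 + p·6/(1−p).
20 ≥ 29(1−p) + 6p ⇒ 23p ≥ 9 ⇒ p ≥ 9/23.

9/23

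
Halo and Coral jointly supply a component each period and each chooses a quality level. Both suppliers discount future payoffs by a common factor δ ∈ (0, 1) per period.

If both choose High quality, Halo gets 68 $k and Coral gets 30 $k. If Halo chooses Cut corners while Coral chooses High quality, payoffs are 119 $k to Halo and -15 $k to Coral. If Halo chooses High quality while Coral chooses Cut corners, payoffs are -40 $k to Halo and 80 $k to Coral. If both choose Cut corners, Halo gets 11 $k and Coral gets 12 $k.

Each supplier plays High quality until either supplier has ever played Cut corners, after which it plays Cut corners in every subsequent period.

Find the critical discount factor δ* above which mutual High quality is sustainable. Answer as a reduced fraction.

25/34

Halo's threshold: (119−68)/(119−11) = 17/36.
Coral's threshold: (80−30)/(80−12) = 25/34.
17/36 < 25/34, so Coral binds and δ* = 25/34.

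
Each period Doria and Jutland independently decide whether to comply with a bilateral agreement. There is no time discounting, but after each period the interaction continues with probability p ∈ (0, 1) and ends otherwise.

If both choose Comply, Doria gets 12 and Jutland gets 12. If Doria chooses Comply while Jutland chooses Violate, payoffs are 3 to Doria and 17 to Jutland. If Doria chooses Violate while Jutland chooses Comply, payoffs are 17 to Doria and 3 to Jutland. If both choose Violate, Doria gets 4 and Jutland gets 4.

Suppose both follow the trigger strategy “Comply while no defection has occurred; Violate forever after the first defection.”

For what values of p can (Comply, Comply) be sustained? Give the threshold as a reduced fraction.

5/13

With no time discounting, the continuation probability p plays the role of the discount factor.
Grim-trigger IC: 12/(1−p) ≥ 17 + 4p/(1−p) ⇒ p ≥ (17−12)/(17−4) = 5/13.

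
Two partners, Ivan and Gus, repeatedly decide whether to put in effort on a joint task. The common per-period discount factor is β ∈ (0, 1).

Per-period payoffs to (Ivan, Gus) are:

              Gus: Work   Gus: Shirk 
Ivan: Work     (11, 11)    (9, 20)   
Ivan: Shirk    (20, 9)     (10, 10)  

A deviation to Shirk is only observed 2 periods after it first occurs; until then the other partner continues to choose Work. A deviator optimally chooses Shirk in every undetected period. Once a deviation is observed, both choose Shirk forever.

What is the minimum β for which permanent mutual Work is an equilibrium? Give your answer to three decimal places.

A deviator earns 20 for 2 periods, then 10 forever; cooperating earns 11 forever. Multiplying the IC by (1−β):
11 ≥ 20(1−β^2) + 10β^2, so 10·β^2 ≥ 9 and β^2 ≥ 9/10.
β ≥ (9/10)^(1/2) ≈ 0.949.

0.949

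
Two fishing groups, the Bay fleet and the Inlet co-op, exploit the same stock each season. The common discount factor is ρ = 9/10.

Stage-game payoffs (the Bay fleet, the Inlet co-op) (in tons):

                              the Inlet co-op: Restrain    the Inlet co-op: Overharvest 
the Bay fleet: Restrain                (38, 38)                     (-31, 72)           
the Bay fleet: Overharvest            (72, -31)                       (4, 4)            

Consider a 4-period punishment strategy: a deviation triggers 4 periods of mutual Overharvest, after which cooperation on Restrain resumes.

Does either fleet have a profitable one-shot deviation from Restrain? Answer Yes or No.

No

IC: ρ+…+ρ^4 ≥ (72−38)/(38−4) = 1.
At ρ = 9/10: partial sum = 3.0951 ≥ 1.0000. Cooperation sustainable.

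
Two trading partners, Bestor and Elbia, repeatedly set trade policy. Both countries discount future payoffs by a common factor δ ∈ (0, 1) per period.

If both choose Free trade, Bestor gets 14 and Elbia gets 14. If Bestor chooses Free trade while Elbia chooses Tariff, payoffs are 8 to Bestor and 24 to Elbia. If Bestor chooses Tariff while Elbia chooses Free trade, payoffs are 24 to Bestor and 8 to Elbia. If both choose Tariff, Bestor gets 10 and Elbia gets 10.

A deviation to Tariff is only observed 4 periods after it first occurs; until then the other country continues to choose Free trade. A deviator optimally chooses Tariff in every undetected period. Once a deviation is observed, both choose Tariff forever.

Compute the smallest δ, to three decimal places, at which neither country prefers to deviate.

Deviating for the 4 undetected periods gains 24−14 = 10 per period over cooperation, then loses 14−10 = 4 per period forever once punishment starts.
Gain: 10(1 + δ + … + δ^3); loss: 4·δ^4/(1−δ).
No profitable deviation ⇔ 10(1−δ^4) ≤ 4·δ^4, i.e. δ^4 ≥ 10/(10+4) = 5/7.
Hence δ ≥ (5/7)^(1/4) ≈ 0.919.

0.919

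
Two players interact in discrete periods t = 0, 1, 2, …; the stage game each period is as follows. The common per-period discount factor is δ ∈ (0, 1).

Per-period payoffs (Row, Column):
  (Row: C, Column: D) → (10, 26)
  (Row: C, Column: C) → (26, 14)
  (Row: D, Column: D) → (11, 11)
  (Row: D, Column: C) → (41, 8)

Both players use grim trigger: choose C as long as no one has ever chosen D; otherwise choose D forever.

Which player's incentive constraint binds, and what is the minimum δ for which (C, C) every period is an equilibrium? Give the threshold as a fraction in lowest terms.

Column; δ ≥ 4/5

For Row: deviation gain 41−26 = 15, per-period punishment loss 26−11 = 15. IC gives δ ≥ 15/30 = 1/2.
For Column: gain 12, loss 3 per period, so δ ≥ 12/15 = 4/5.
The tighter constraint is Column's, so cooperation needs δ ≥ 4/5.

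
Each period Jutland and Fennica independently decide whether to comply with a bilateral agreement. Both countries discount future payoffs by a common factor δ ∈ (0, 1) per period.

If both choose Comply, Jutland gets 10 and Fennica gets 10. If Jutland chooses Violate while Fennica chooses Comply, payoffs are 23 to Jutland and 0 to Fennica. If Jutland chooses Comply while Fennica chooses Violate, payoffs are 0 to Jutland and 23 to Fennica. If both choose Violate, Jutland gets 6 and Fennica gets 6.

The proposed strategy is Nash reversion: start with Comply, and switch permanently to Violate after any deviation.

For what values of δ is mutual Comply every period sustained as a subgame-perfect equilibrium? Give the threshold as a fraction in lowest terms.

10/(1−δ) ≥ 23 + 6δ/(1−δ)
10 ≥ 23 − 17δ
δ ≥ 13/17.

13/17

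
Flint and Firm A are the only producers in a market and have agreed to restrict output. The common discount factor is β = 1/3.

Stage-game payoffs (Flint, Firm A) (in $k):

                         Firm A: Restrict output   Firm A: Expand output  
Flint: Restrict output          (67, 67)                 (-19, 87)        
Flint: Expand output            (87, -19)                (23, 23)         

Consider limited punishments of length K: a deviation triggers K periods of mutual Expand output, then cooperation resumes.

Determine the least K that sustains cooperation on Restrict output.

IC: β(1−β^K)/(1−β) ≥ (87−67)/(67−23) = 5/11.
With β = 1/3: need 1 − β^K ≥ 5/11·(1−1/3)/(1/3), i.e. β^K ≤ 0.0909.
Since (1/3)^2 = 0.1111 and (1/3)^3 = 0.0370, the smallest such K is 3.

3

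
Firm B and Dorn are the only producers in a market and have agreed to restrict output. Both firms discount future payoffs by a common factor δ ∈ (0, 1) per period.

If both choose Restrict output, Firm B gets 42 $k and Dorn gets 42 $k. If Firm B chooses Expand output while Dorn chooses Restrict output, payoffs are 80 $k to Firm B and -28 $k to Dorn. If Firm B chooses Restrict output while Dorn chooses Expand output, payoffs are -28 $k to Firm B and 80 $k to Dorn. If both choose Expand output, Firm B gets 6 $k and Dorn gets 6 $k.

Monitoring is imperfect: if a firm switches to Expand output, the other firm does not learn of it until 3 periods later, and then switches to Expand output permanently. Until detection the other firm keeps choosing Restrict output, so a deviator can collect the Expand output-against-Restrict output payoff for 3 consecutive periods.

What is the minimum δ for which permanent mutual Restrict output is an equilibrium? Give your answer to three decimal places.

Deviating for the 3 undetected periods gains 80−42 = 38 per period over cooperation, then loses 42−6 = 36 per period forever once punishment starts.
Gain: 38(1 + δ + … + δ^2); loss: 36·δ^3/(1−δ).
No profitable deviation ⇔ 38(1−δ^3) ≤ 36·δ^3, i.e. δ^3 ≥ 38/(38+36) = 19/37.
Hence δ ≥ (19/37)^(1/3) ≈ 0.801.

0.801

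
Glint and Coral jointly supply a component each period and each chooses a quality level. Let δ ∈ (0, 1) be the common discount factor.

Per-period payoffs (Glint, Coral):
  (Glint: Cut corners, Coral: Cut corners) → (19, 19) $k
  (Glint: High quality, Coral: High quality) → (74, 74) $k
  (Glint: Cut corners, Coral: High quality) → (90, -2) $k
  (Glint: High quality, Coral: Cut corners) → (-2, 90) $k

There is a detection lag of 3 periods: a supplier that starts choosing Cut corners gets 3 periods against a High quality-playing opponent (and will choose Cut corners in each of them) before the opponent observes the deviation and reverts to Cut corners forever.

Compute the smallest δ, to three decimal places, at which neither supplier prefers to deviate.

0.609

A deviator earns 90 for 3 periods, then 19 forever; cooperating earns 74 forever. Multiplying the IC by (1−δ):
74 ≥ 90(1−δ^3) + 19δ^3, so 71·δ^3 ≥ 16 and δ^3 ≥ 16/71.
δ ≥ (16/71)^(1/3) ≈ 0.609.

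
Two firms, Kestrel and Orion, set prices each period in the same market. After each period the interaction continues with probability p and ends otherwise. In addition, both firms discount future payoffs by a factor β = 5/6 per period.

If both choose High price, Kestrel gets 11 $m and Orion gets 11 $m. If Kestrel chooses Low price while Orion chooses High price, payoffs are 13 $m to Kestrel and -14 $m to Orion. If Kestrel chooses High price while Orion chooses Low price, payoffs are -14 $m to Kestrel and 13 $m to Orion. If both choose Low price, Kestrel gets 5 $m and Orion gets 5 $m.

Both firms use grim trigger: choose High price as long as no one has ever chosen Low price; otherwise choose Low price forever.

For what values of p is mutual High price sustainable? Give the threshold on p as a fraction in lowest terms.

3/10

Expected continuation weight on next period's payoff is β·p = 5/6·p, which plays the role of the discount factor.
Cooperation requires 5/6·p ≥ (13−11)/(13−5) = 1/4, hence p ≥ 3/10.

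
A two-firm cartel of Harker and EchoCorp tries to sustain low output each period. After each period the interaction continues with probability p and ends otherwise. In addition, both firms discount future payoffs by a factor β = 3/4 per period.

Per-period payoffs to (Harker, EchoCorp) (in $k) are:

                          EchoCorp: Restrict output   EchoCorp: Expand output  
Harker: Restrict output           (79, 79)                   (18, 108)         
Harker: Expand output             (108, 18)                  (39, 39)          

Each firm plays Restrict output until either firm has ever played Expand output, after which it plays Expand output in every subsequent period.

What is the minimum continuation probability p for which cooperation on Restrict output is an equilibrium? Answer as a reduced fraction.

With continuation probability p and discount β, the effective per-period discount factor is βp.
Grim-trigger IC: βp ≥ (108−79)/(108−39) = 29/69.
So p ≥ (29/69)/(3/4) = 116/207.

116/207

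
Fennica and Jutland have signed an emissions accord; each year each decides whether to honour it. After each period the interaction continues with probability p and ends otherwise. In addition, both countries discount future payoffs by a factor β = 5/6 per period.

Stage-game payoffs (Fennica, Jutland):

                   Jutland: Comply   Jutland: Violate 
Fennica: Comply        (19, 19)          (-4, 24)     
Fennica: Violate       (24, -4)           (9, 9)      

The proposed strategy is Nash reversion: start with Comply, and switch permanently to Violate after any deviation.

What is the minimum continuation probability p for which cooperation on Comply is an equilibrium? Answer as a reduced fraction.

2/5

With continuation probability p and discount β, the effective per-period discount factor is βp.
Grim-trigger IC: βp ≥ (24−19)/(24−9) = 1/3.
So p ≥ (1/3)/(5/6) = 2/5.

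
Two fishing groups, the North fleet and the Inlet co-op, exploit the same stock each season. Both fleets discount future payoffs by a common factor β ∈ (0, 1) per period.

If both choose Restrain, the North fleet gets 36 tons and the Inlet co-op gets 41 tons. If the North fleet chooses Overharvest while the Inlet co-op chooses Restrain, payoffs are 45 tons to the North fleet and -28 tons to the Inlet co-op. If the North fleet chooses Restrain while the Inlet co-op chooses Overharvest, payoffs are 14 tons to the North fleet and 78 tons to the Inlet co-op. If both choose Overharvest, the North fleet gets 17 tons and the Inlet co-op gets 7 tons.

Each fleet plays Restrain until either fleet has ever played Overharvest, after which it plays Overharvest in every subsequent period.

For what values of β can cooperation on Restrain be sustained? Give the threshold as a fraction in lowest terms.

the North fleet: cooperation gives 36 each period; deviation gives 45 once then 17 forever.
  36/(1−β) ≥ 45 + 17β/(1−β) ⇒ β ≥ 9/28.
the Inlet co-op: cooperation gives 41 each period; deviation gives 78 once then 7 forever.
  β ≥ 37/71.
Both must hold, so the binding constraint is the Inlet co-op's: β ≥ 37/71.

37/71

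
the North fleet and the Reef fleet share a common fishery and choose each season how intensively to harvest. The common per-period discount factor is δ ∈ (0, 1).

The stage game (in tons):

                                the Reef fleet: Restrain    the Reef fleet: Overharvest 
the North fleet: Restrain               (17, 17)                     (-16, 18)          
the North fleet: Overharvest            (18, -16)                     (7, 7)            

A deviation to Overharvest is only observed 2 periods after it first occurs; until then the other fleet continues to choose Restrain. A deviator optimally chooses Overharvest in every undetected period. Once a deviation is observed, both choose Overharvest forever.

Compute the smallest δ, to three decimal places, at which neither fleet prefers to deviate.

0.302

A deviator earns 18 for 2 periods, then 7 forever; cooperating earns 17 forever. Multiplying the IC by (1−δ):
17 ≥ 18(1−δ^2) + 7δ^2, so 11·δ^2 ≥ 1 and δ^2 ≥ 1/11.
δ ≥ (1/11)^(1/2) ≈ 0.302.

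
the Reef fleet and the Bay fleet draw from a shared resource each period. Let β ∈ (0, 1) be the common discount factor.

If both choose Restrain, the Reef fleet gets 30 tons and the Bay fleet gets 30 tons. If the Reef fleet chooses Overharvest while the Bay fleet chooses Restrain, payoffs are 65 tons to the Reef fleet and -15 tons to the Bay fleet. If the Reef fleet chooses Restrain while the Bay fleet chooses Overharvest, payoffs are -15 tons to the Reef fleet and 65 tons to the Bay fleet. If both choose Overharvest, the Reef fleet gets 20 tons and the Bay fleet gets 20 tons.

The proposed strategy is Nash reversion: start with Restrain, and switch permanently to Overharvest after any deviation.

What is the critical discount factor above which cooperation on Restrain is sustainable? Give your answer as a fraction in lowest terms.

Cooperation forever yields 30 each period: 30/(1−β).
Deviating yields 65 once, then 20 forever: 65 + 20β/(1−β).
No profitable deviation requires 30/(1−β) ≥ 65 + 20β/(1−β).
Multiplying by (1−β): 30 ≥ 65(1−β) + 20β = 65 − 45β.
So 45β ≥ 35, i.e. β ≥ 35/45 = 7/9.

7/9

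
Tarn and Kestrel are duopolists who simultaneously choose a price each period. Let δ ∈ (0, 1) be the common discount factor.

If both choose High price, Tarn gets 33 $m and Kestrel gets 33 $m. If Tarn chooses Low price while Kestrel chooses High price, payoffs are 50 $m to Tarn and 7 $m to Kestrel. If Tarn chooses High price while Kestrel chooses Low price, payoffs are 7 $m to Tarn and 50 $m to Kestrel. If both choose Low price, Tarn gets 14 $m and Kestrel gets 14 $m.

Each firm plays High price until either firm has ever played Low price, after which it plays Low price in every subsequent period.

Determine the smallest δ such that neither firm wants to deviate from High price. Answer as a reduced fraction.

One-period gain from deviating is 50 − 33 = 17. The loss is 33 − 14 = 19 in every subsequent period, with present value 19·δ/(1−δ).
Deviation is unprofitable when 19·δ/(1−δ) ≥ 17, i.e. δ/(1−δ) ≥ 17/19.
Equivalently δ ≥ 17/(17+19) = 17/36.

17/36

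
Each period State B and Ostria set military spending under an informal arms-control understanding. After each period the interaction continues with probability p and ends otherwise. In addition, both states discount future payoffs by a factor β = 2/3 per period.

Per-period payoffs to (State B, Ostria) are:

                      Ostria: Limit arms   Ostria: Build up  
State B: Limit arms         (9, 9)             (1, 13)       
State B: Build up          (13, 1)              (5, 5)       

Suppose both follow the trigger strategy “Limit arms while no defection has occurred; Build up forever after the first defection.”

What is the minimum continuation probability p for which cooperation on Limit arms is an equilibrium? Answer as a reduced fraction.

3/4

With continuation probability p and discount β, the effective per-period discount factor is βp.
Grim-trigger IC: βp ≥ (13−9)/(13−5) = 1/2.
So p ≥ (1/2)/(2/3) = 3/4.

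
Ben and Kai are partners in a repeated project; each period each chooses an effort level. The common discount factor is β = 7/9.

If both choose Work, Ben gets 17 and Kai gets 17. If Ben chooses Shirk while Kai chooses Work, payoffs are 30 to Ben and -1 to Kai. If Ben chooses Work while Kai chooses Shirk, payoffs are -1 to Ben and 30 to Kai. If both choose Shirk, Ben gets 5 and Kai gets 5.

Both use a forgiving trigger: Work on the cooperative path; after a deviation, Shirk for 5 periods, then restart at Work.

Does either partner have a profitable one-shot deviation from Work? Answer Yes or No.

A one-shot deviation gives 30 now, then 5 for 5 periods, then back to 17.
Gain from deviating: (30−17) today; loss: (17−5) in each of the next 5 periods.
No-deviation condition: (17−5)(β+…+β^5) ≥ 30−17, i.e. β+…+β^5 ≥ 13/12.
At β = 7/9: β+…+β^5 = 2.5038 ≥ 1.0833.
So cooperation is sustainable.

No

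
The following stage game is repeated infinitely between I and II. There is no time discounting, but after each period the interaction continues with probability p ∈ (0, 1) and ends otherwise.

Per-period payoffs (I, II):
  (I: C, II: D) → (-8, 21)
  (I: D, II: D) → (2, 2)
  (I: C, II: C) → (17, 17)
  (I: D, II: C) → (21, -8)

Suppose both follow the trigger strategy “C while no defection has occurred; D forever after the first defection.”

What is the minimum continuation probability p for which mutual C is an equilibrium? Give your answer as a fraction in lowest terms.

4/19

With no time discounting, the continuation probability p plays the role of the discount factor.
Grim-trigger IC: 17/(1−p) ≥ 21 + 2p/(1−p) ⇒ p ≥ (21−17)/(21−2) = 4/19.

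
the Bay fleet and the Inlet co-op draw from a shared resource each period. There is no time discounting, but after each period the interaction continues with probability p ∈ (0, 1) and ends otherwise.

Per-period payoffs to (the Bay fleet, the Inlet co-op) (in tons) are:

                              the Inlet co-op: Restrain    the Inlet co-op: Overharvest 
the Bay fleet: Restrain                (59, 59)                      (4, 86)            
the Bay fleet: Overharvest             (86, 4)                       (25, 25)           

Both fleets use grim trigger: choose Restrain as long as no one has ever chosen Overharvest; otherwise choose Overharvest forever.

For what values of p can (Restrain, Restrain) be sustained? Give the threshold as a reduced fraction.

27/61

Expected cooperation value is 59 + p·59 + p²·59 + … = 59/(1−p); deviation gives 86 + p·25/(1−p).
59 ≥ 86(1−p) + 25p ⇒ 61p ≥ 27 ⇒ p ≥ 27/61.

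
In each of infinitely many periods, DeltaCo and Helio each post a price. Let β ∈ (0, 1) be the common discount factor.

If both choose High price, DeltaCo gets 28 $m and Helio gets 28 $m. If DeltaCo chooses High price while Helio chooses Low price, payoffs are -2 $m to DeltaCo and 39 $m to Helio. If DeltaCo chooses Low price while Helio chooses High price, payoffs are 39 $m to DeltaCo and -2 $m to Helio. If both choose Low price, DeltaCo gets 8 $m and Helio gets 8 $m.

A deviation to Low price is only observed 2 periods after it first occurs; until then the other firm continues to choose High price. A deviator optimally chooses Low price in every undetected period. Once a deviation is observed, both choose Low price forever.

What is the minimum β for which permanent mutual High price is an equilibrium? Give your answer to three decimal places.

Deviating for the 2 undetected periods gains 39−28 = 11 per period over cooperation, then loses 28−8 = 20 per period forever once punishment starts.
Gain: 11(1 + β + … + β^1); loss: 20·β^2/(1−β).
No profitable deviation ⇔ 11(1−β^2) ≤ 20·β^2, i.e. β^2 ≥ 11/(11+20) = 11/31.
Hence β ≥ (11/31)^(1/2) ≈ 0.596.

0.596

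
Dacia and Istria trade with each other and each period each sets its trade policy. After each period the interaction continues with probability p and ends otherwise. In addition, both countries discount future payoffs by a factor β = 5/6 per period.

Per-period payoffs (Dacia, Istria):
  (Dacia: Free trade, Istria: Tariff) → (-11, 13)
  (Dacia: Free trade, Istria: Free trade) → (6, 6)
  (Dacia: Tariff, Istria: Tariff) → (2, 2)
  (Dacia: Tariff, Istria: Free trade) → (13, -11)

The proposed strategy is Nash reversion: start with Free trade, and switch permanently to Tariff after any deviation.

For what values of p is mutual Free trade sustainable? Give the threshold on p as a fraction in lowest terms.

42/55

Expected continuation weight on next period's payoff is β·p = 5/6·p, which plays the role of the discount factor.
Cooperation requires 5/6·p ≥ (13−6)/(13−2) = 7/11, hence p ≥ 42/55.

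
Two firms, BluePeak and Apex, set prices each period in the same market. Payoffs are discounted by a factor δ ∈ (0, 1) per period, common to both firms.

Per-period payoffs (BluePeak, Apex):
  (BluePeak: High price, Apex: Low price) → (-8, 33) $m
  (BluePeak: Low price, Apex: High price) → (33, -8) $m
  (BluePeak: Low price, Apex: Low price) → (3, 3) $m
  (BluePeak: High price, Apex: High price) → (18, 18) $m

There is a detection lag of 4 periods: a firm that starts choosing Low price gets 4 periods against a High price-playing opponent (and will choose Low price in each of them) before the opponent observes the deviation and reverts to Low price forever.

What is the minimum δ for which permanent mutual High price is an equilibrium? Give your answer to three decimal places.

0.841

A deviator earns 33 for 4 periods, then 3 forever; cooperating earns 18 forever. Multiplying the IC by (1−δ):
18 ≥ 33(1−δ^4) + 3δ^4, so 30·δ^4 ≥ 15 and δ^4 ≥ 1/2.
δ ≥ (1/2)^(1/4) ≈ 0.841.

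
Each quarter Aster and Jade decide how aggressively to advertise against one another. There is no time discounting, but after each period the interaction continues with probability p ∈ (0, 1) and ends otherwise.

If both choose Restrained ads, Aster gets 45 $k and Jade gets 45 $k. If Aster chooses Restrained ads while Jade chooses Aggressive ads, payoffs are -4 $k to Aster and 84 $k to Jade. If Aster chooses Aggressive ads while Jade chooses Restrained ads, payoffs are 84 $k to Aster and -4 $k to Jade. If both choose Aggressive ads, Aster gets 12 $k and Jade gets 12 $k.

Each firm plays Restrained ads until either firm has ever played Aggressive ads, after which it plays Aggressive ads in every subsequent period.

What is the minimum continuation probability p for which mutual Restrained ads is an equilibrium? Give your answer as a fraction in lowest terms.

13/24

Expected cooperation value is 45 + p·45 + p²·45 + … = 45/(1−p); deviation gives 84 + p·12/(1−p).
45 ≥ 84(1−p) + 12p ⇒ 72p ≥ 39 ⇒ p ≥ 39/72 = 13/24.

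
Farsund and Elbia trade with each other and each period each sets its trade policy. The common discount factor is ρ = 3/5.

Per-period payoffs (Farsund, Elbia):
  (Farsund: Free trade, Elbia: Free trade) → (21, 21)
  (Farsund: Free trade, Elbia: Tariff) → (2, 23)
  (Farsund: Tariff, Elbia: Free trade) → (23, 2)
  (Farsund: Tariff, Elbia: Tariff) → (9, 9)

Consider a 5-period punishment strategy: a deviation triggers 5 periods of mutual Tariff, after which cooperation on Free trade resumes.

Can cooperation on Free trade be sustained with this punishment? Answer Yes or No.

Yes

A one-shot deviation gives 23 now, then 9 for 5 periods, then back to 21.
Gain from deviating: (23−21) today; loss: (21−9) in each of the next 5 periods.
No-deviation condition: (21−9)(ρ+…+ρ^5) ≥ 23−21, i.e. ρ+…+ρ^5 ≥ 1/6.
At ρ = 3/5: ρ+…+ρ^5 = 1.3834 ≥ 0.1667.
So cooperation is sustainable.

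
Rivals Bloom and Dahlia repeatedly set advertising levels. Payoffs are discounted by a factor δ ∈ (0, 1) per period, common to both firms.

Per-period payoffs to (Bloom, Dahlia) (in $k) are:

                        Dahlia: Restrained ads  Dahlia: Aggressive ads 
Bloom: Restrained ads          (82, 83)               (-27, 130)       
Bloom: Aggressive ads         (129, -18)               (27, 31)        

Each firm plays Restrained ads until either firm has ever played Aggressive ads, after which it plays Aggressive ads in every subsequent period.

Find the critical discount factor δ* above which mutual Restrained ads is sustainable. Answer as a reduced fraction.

47/99

Bloom: cooperation gives 82 each period; deviation gives 129 once then 27 forever.
  82/(1−δ) ≥ 129 + 27δ/(1−δ) ⇒ δ ≥ 47/102.
Dahlia: cooperation gives 83 each period; deviation gives 130 once then 31 forever.
  δ ≥ 47/99.
Both must hold, so the binding constraint is Dahlia's: δ ≥ 47/99.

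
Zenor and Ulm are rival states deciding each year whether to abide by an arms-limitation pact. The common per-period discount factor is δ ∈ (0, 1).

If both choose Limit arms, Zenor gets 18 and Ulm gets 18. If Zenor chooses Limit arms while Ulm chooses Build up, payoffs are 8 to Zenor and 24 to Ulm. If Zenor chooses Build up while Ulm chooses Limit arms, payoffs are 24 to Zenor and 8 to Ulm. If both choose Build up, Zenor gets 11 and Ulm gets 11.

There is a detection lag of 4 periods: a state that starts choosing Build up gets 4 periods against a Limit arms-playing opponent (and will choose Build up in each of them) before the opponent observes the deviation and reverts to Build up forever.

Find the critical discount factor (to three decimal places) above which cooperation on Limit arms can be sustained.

0.824

The best deviation is to choose Build up for all 4 undetected periods, earning 24 each, then 11 forever once detected.
Deviation value: 24(1−δ^4)/(1−δ) + 11δ^4/(1−δ); cooperation value: 18/(1−δ).
IC: 18 ≥ 24(1−δ^4) + 11δ^4 = 24 − 13δ^4.
So δ^4 ≥ 6/13, giving δ ≥ (6/13)^(1/4) ≈ 0.824.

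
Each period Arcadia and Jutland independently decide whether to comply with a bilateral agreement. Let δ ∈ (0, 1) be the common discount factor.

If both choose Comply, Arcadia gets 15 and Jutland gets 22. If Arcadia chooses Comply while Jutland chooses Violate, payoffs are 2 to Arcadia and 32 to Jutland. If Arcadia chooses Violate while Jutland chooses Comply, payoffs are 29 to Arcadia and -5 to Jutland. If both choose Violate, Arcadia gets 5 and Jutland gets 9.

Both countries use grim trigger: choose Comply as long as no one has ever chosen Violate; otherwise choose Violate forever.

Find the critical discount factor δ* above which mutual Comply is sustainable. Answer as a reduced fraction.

7/12

Arcadia: cooperation gives 15 each period; deviation gives 29 once then 5 forever.
  15/(1−δ) ≥ 29 + 5δ/(1−δ) ⇒ δ ≥ 14/24 = 7/12.
Jutland: cooperation gives 22 each period; deviation gives 32 once then 9 forever.
  δ ≥ 10/23.
Both must hold, so the binding constraint is Arcadia's: δ ≥ 7/12.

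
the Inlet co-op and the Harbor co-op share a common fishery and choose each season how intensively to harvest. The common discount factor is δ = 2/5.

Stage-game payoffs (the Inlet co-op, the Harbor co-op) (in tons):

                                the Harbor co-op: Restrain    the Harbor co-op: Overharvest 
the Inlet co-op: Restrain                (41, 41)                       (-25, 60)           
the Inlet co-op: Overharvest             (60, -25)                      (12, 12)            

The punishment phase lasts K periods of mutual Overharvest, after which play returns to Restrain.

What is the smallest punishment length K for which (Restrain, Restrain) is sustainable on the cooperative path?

5

No profitable deviation requires (41−12)(δ+…+δ^K) ≥ 60−41, i.e. δ+…+δ^K ≥ 19/29 ≈ 0.6552.
With δ = 2/5, the partial sums are K=1: 0.4000, K=2: 0.5600, K=3: 0.6240, K=4: 0.6496, K=5: 0.6598.
K = 5 is the first length at which the sum reaches 0.6552.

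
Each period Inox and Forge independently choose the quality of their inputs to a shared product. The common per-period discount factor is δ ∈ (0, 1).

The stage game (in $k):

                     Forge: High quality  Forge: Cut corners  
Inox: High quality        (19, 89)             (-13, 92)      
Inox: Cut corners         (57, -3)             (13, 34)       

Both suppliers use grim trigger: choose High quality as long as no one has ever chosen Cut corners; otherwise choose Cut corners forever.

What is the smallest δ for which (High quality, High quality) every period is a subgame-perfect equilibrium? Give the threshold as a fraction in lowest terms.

For Inox: deviation gain 57−19 = 38, per-period punishment loss 19−13 = 6. IC gives δ ≥ 38/44 = 19/22.
For Forge: gain 3, loss 55 per period, so δ ≥ 3/58.
The tighter constraint is Inox's, so cooperation needs δ ≥ 19/22.

19/22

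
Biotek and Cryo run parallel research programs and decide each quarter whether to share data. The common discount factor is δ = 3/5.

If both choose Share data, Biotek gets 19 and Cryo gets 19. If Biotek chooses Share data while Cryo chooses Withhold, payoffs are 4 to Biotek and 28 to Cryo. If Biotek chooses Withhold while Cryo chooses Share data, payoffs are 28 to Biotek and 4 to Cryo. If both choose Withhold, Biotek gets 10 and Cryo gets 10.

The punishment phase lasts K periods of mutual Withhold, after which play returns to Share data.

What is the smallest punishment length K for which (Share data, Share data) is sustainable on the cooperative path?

IC: δ(1−δ^K)/(1−δ) ≥ (28−19)/(19−10) = 1.
With δ = 3/5: need 1 − δ^K ≥ 1·(1−3/5)/(3/5), i.e. δ^K ≤ 0.3333.
Since (3/5)^2 = 0.3600 and (3/5)^3 = 0.2160, the smallest such K is 3.

3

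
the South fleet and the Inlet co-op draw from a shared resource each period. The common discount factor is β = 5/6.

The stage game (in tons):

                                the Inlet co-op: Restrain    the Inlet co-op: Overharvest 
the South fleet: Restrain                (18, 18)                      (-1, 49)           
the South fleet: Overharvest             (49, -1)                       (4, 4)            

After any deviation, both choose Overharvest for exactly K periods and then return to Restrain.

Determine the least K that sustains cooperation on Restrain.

4

Need Σ_{k=1}^{K} β^k ≥ (49−18)/(18−4) = 2.2143 at β = 5/6.
At K = 3 the sum is 2.1065 < 2.2143; at K = 4 it is 2.5887 ≥ 2.2143.
So the minimum punishment length is K = 4.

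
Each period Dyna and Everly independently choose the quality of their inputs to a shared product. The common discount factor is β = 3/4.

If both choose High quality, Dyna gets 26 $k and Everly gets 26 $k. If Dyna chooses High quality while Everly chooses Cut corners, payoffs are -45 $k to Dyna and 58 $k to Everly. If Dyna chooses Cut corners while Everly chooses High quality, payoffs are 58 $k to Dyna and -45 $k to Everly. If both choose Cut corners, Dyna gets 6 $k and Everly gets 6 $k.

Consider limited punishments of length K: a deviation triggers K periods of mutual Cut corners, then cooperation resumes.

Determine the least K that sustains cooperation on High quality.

3

Need Σ_{k=1}^{K} β^k ≥ (58−26)/(26−6) = 1.6000 at β = 3/4.
At K = 2 the sum is 1.3125 < 1.6000; at K = 3 it is 1.7344 ≥ 1.6000.
So the minimum punishment length is K = 3.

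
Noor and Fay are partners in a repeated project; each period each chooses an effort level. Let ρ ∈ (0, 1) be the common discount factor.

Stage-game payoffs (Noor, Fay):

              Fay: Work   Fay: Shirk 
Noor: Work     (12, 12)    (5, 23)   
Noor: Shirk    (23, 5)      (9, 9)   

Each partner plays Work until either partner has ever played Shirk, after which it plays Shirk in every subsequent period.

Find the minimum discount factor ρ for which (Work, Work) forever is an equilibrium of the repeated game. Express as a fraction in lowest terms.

12/(1−ρ) ≥ 23 + 9ρ/(1−ρ)
12 ≥ 23 − 14ρ
ρ ≥ 11/14.

11/14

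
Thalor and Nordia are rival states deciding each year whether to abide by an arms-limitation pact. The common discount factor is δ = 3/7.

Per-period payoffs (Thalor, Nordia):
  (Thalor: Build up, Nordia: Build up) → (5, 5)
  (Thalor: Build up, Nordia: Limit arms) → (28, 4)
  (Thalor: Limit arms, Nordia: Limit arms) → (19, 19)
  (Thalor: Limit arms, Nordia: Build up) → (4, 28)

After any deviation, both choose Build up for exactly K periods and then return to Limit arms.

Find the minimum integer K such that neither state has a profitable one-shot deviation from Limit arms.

Need Σ_{k=1}^{K} δ^k ≥ (28−19)/(19−5) = 0.6429 at δ = 3/7.
At K = 2 the sum is 0.6122 < 0.6429; at K = 3 it is 0.6910 ≥ 0.6429.
So the minimum punishment length is K = 3.

3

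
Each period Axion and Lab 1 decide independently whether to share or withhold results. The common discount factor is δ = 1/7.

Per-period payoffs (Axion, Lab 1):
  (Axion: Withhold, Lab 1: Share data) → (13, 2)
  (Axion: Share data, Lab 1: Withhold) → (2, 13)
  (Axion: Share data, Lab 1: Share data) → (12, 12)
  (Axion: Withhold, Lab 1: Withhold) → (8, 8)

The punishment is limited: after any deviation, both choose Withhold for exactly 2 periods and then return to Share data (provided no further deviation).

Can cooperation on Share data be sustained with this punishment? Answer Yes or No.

No

IC: δ+…+δ^2 ≥ (13−12)/(12−8) = 1/4.
At δ = 1/7: partial sum = 0.1633 < 0.2500. Cooperation not sustainable.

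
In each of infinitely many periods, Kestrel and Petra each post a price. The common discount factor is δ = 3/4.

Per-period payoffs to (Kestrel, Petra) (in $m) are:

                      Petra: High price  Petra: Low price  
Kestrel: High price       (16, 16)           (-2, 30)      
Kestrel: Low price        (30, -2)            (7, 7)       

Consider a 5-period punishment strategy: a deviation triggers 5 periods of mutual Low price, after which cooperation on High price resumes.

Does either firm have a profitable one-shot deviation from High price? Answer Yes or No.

Comparing payoff streams over the 6 periods until play realigns: cooperate → 16(1+δ+…+δ^5); deviate → 30 + 7(δ+…+δ^5).
Cooperation is sustained iff (16−7)(δ+…+δ^5) ≥ 30−16.
δ+…+δ^5 = 3/4·(1−(3/4)^5)/(1−3/4) = 2.2881, and (30−16)/(16−7) = 1.5556.
2.2881 ≥ 1.5556, so cooperation is sustainable.

No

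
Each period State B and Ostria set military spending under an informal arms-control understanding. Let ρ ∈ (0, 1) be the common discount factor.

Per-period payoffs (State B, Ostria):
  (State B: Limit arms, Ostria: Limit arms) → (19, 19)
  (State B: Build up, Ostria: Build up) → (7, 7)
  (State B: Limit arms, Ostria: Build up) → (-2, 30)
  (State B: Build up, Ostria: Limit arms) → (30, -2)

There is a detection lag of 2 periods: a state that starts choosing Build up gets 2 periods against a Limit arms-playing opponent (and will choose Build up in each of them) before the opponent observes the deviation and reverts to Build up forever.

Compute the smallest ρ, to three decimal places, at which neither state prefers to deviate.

0.692

A deviator earns 30 for 2 periods, then 7 forever; cooperating earns 19 forever. Multiplying the IC by (1−ρ):
19 ≥ 30(1−ρ^2) + 7ρ^2, so 23·ρ^2 ≥ 11 and ρ^2 ≥ 11/23.
ρ ≥ (11/23)^(1/2) ≈ 0.692.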